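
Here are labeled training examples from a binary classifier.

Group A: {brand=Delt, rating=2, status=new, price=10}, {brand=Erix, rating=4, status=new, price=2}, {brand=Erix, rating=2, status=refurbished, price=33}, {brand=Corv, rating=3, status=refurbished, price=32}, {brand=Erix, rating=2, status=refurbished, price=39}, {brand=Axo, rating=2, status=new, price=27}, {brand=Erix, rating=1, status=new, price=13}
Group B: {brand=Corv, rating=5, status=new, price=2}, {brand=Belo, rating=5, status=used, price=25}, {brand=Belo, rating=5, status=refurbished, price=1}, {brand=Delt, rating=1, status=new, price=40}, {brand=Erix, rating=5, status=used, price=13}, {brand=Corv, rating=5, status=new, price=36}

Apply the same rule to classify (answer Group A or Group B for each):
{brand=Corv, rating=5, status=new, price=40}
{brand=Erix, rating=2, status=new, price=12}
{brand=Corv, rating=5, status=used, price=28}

A rule that fits every label: rating ≤ 4 AND price ≤ 39 — true of each 'Group A' example, false of each 'Group B' one.

Group B, Group A, Group B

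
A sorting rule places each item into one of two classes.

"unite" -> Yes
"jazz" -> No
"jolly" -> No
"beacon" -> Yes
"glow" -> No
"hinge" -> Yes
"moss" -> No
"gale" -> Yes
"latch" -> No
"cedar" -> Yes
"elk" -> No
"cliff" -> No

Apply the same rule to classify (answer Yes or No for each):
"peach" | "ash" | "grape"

Yes, No, Yes

The pattern is that an item is 'Yes' exactly when: has ≥ 2 vowels.
"peach" → 2 vowels → Yes.
"ash" → 1 vowel → No.
"grape" → 2 vowels → Yes.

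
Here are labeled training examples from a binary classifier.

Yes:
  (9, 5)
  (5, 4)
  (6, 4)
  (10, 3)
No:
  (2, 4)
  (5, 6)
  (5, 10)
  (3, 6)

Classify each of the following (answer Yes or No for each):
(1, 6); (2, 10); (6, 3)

No, No, Yes

'Yes' ⟺ first > second.
(1, 6) — 1 < 6, hence No.
(2, 10) — 2 < 10, hence No.
(6, 3) — 6 > 3, hence Yes.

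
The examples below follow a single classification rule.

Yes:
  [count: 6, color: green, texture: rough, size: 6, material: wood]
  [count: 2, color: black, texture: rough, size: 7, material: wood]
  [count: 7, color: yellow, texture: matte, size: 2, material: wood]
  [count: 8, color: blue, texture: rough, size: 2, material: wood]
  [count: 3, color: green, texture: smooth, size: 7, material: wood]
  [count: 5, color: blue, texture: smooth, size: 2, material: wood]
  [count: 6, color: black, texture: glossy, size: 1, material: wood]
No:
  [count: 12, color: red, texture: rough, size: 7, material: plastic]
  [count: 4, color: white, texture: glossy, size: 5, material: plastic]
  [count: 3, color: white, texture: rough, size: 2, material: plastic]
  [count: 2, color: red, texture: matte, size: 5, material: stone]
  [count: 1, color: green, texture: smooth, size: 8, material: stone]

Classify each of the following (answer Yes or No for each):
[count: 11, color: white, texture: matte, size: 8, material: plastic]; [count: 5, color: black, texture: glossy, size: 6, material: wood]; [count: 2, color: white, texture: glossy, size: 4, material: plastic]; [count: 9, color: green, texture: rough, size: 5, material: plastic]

Looking at the examples, the only property every 'Yes' case has and every 'No' case lacks is: material is wood.
[count: 11, color: white, texture: matte, size: 8, material: plastic] — material is plastic, hence No. [count: 5, color: black, texture: glossy, size: 6, material: wood] — material is wood, hence Yes. [count: 2, color: white, texture: glossy, size: 4, material: plastic] — material is plastic, hence No. [count: 9, color: green, texture: rough, size: 5, material: plastic] — material is plastic, hence No.

No, Yes, No, No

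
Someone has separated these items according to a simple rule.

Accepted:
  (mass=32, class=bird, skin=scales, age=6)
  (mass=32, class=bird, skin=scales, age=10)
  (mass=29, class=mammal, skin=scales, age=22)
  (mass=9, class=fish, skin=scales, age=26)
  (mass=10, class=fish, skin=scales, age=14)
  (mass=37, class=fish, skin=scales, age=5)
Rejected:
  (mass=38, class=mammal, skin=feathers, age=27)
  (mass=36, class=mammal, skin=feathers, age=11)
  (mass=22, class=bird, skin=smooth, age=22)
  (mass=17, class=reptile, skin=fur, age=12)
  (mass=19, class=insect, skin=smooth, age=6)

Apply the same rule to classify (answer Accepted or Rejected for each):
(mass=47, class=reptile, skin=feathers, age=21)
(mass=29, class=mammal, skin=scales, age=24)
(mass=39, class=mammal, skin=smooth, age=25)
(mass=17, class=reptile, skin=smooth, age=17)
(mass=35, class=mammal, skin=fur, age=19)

Rejected, Accepted, Rejected, Rejected, Rejected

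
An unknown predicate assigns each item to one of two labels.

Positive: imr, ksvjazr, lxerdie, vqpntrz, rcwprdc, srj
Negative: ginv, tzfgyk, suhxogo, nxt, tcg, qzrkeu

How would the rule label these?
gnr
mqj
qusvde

The common property of the 'Positive' items is: odd length AND contains 'r'. No 'Negative' item has it.

Positive, Negative, Negative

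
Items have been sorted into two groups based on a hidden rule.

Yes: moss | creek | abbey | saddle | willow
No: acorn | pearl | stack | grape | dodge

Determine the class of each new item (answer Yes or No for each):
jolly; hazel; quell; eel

The distinguishing property — has a double letter — holds for all the 'Yes' cases and none of the 'No' cases.
jolly: Yes ('ll' doubled). hazel: No (no doubled letter). quell: Yes ('ll' doubled). eel: Yes ('ee' doubled).

Yes, No, Yes, Yes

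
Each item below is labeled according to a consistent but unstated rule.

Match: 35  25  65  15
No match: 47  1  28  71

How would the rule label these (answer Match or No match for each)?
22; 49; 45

No match, No match, Match

Rule: multiple of 5. This holds for each 'Match' example and fails for each 'No match' one.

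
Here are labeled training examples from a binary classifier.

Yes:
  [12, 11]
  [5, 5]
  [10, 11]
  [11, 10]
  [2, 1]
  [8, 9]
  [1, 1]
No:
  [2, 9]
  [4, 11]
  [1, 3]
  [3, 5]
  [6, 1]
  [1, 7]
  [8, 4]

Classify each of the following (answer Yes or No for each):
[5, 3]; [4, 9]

No, No

The classifier is using: |first − second| ≤ 1.
[5, 3]: No (|5−3| = 2).
[4, 9]: No (|4−9| = 5).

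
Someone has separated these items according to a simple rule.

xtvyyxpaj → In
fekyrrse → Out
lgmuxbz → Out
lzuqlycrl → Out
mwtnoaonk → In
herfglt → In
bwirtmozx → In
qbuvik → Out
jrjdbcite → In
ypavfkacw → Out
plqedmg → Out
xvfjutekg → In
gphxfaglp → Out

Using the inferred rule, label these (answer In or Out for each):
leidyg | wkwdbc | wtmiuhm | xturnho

Out, Out, In, In

The common property of the 'In' items is: contains 't'. No 'Out' item has it.
leidyg → no 't' → Out. wkwdbc → no 't' → Out. wtmiuhm → has 't' → In. xturnho → has 't' → In.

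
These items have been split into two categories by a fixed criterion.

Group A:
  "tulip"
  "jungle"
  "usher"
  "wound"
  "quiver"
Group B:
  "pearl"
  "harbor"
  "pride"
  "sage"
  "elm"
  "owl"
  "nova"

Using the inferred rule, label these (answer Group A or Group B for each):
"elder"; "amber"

Group B, Group B

The pattern is that an item is 'Group A' exactly when: contains 'u'.
"elder": Group B (no 'u'). "amber": Group B (no 'u').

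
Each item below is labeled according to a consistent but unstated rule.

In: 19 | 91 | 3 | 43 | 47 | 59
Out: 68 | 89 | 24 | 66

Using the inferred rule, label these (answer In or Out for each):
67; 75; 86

In, In, Out

The rule appears to be: ≡ 3 (mod 4).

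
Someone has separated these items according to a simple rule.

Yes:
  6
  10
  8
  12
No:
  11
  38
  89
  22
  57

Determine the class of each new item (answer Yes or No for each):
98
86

No, No

All 'Yes' examples share one property — even AND at most 12 — and every 'No' example lacks it.
98 — 98 is even, 98 > 12, hence No.
86 — 86 is even, 86 > 12, hence No.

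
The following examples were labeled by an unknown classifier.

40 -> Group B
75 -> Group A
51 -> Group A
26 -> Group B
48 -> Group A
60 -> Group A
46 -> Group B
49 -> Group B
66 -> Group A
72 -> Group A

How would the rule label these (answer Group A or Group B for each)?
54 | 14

A rule that fits every label: multiple of 3 — true of each 'Group A' example, false of each 'Group B' one.
54 → 54 = 3·18 → Group A.
14 → 14 = 3·4 + 2 → Group B.

Group A, Group B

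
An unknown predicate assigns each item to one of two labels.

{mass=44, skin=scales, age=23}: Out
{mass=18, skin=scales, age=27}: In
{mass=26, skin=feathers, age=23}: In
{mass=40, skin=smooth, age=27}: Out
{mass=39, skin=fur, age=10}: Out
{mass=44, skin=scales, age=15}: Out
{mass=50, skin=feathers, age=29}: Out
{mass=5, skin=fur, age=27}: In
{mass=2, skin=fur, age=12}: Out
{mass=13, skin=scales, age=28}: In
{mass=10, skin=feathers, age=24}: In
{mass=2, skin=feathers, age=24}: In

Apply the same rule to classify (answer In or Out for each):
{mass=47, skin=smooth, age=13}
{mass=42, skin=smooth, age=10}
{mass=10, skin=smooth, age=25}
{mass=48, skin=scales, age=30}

Out, Out, In, Out

The classifier is using: mass ≤ 26 AND age ≥ 15.
{mass=47, skin=smooth, age=13}: Out (mass = 47, age = 13).
{mass=42, skin=smooth, age=10}: Out (mass = 42, age = 10).
{mass=10, skin=smooth, age=25}: In (mass = 10, age = 25).
{mass=48, skin=scales, age=30}: Out (mass = 48, age = 30).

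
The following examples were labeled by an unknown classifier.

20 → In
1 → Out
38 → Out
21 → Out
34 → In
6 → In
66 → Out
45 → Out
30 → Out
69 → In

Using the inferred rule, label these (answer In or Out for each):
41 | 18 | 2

In, Out, Out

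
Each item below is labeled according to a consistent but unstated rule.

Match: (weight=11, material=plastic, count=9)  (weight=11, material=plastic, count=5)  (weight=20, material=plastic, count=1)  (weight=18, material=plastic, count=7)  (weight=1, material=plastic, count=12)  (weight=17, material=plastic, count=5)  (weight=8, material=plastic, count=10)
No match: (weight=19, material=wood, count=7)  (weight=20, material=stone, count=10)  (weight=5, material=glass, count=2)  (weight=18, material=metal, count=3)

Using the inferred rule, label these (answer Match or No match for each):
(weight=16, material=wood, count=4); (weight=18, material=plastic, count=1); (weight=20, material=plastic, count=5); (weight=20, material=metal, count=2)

No match, Match, Match, No match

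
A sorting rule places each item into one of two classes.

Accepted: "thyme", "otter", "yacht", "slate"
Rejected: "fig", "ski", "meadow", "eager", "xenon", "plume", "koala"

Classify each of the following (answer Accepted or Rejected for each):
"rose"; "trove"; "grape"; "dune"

Rejected, Accepted, Rejected, Rejected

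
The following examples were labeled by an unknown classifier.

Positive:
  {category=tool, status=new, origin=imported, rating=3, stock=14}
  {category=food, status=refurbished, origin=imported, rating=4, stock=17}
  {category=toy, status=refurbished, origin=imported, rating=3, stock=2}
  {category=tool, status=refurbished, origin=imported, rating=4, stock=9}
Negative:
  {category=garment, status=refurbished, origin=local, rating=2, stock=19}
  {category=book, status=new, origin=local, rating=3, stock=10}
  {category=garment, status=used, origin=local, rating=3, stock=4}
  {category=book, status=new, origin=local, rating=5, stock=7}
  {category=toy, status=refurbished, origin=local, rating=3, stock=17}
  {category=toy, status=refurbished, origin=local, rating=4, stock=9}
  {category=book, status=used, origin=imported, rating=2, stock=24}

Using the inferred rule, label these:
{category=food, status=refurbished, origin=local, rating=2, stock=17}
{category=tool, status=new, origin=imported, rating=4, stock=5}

The classifier is using: origin is imported AND rating ≥ 3.
{category=food, status=refurbished, origin=local, rating=2, stock=17}: origin is local, rating = 2 — doesn't match, so Negative.
{category=tool, status=new, origin=imported, rating=4, stock=5}: origin is imported, rating = 4 — fits, so Positive.

Negative, Positive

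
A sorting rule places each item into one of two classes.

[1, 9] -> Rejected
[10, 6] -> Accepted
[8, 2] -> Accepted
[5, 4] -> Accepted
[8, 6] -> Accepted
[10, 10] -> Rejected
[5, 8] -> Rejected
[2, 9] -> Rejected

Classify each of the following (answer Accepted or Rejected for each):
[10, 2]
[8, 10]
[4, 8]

Accepted, Rejected, Rejected

Rule: first > second. This holds for each 'Accepted' example and fails for each 'Rejected' one.
[10, 2] → 10 > 2 → Accepted.
[8, 10] → 8 < 10 → Rejected.
[4, 8] → 4 < 8 → Rejected.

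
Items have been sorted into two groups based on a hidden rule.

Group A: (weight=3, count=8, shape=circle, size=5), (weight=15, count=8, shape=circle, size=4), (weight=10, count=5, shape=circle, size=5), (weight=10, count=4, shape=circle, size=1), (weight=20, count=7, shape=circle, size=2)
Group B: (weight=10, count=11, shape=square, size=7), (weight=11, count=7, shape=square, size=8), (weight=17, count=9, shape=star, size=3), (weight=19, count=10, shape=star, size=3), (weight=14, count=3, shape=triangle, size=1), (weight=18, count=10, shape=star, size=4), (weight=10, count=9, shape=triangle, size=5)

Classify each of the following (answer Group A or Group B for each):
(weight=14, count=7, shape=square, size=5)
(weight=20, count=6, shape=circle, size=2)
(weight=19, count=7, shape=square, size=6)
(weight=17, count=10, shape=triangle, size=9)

Rule: shape is circle. This holds for each 'Group A' example and fails for each 'Group B' one.

Group B, Group A, Group B, Group B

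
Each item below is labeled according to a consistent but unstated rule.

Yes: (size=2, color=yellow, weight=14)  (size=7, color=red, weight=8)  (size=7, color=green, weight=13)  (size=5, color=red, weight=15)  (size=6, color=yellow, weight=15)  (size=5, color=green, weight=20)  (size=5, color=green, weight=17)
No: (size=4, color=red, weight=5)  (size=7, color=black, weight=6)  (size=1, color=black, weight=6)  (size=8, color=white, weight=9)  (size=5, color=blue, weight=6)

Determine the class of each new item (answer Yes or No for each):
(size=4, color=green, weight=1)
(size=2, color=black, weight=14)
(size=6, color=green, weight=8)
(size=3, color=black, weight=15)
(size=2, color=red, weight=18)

One predicate separates the groups cleanly: size ≤ 7 AND weight ≥ 8.
(size=4, color=green, weight=1): size = 4, weight = 1, fails this test → No.
(size=2, color=black, weight=14): size = 2, weight = 14, satisfies this → Yes.
(size=6, color=green, weight=8): size = 6, weight = 8, satisfies this → Yes.
(size=3, color=black, weight=15): size = 3, weight = 15, satisfies this → Yes.
(size=2, color=red, weight=18): size = 2, weight = 18, satisfies this → Yes.

No, Yes, Yes, Yes, Yes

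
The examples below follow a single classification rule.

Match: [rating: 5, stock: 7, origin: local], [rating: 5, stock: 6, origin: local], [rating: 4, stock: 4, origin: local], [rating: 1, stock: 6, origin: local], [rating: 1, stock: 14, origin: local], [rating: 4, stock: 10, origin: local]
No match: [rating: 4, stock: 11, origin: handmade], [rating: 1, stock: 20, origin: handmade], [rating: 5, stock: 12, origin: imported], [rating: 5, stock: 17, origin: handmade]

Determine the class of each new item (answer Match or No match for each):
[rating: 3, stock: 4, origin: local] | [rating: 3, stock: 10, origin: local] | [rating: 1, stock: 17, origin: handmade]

Rule: origin is local. This holds for each 'Match' example and fails for each 'No match' one.
[rating: 3, stock: 4, origin: local] — origin is local, hence Match. [rating: 3, stock: 10, origin: local] — origin is local, hence Match. [rating: 1, stock: 17, origin: handmade] — origin is handmade, hence No match.

Match, Match, No match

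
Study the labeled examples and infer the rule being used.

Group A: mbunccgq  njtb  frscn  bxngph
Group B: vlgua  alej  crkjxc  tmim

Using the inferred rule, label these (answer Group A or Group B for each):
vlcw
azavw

Looking at the examples, the only property every 'Group A' case has and every 'Group B' case lacks is: contains 'n'.
vlcw — no 'n', hence Group B.
azavw — no 'n', hence Group B.

Group B, Group B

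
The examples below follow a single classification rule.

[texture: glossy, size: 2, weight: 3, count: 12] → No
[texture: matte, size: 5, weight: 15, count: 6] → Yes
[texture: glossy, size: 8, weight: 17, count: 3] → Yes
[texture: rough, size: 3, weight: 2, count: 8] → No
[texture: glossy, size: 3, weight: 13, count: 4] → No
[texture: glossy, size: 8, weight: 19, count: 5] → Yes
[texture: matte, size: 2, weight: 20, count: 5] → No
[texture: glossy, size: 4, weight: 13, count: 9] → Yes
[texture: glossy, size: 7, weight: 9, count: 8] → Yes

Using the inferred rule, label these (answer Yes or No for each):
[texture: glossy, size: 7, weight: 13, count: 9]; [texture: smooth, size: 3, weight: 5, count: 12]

Yes, No

Rule: size ≥ 4. This holds for each 'Yes' example and fails for each 'No' one.
[texture: glossy, size: 7, weight: 13, count: 9] → size = 7 → Yes. [texture: smooth, size: 3, weight: 5, count: 12] → size = 3 → No.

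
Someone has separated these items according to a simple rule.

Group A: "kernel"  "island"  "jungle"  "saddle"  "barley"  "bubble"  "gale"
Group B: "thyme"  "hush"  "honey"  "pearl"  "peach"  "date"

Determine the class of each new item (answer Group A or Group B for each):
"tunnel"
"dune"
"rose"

One predicate separates the groups cleanly: even length AND contains 'l'.
"tunnel" → length 6, has 'l' → Group A. "dune" → length 4, no 'l' → Group B. "rose" → length 4, no 'l' → Group B.

Group A, Group B, Group B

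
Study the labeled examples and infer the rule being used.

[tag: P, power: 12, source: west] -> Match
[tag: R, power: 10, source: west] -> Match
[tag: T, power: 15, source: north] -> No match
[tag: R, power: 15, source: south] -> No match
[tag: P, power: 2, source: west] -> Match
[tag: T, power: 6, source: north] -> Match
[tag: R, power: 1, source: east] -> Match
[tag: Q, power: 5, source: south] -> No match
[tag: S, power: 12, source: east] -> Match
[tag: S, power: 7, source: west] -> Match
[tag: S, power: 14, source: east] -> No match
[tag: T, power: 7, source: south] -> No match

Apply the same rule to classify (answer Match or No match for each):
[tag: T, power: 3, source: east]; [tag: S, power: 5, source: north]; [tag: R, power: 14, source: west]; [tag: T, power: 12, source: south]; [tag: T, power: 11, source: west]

Match, Match, No match, No match, Match

The pattern is that an item is 'Match' exactly when: source is not south AND power ≤ 12.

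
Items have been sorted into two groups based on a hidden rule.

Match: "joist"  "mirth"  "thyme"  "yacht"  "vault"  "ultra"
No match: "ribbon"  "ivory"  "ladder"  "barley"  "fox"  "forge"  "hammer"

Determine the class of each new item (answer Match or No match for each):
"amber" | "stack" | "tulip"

No match, Match, Match

The rule appears to be: contains 't'.
"amber" — no 't', hence No match.
"stack" — has 't', hence Match.
"tulip" — has 't', hence Match.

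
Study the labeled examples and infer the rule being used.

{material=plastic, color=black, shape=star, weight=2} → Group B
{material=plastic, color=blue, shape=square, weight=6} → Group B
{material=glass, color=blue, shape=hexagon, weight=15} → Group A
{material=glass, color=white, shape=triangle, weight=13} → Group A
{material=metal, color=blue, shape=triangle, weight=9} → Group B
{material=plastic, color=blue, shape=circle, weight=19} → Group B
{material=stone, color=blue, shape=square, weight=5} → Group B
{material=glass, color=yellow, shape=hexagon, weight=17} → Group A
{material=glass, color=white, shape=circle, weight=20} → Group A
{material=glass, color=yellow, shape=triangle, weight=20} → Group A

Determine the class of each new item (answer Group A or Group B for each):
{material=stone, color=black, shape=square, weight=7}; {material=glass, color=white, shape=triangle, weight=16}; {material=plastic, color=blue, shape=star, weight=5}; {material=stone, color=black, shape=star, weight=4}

'Group A' ⟺ material is glass.
Group B: {material=stone, color=black, shape=square, weight=7}, since material is stone.
Group A: {material=glass, color=white, shape=triangle, weight=16}, since material is glass.
Group B: {material=plastic, color=blue, shape=star, weight=5}, since material is plastic.
Group B: {material=stone, color=black, shape=star, weight=4}, since material is stone.

Group B, Group A, Group B, Group B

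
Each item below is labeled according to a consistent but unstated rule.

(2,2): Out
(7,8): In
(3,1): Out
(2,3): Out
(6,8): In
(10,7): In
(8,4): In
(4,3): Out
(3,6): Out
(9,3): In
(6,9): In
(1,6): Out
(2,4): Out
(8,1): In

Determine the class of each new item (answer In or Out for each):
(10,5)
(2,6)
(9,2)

The rule appears to be: first ≥ 6.
(10,5): first 10 — passes, so In. (2,6): first 2 — doesn't qualify, so Out. (9,2): first 9 — passes, so In.

In, Out, In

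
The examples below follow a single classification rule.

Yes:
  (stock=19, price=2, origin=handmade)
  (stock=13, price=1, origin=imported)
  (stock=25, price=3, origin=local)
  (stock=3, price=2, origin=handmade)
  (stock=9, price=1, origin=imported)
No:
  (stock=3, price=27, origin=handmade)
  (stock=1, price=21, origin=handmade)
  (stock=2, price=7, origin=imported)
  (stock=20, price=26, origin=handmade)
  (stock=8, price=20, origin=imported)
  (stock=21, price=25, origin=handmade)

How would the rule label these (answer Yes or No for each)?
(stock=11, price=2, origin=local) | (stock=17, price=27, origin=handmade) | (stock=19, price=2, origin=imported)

Yes, No, Yes

The common property of the 'Yes' items is: price ≤ 3. No 'No' item has it.
(stock=11, price=2, origin=local) — price = 2, hence Yes. (stock=17, price=27, origin=handmade) — price = 27, hence No. (stock=19, price=2, origin=imported) — price = 2, hence Yes.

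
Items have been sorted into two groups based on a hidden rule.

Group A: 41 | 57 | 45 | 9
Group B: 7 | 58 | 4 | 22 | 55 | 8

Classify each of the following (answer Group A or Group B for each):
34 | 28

'Group A' ⟺ ≡ 1 (mod 4).

Group B, Group B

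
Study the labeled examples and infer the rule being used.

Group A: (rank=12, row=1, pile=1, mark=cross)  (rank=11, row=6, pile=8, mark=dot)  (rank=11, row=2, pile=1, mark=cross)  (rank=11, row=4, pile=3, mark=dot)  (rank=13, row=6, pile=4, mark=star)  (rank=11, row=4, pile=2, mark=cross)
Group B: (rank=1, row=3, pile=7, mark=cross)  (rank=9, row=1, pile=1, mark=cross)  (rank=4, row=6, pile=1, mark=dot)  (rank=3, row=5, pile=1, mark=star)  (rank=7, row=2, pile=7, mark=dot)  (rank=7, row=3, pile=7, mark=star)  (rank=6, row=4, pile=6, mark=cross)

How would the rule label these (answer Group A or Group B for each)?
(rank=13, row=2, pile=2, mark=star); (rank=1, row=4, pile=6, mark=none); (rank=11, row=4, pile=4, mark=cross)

Group A, Group B, Group A

The classifier is using: rank ≥ 11.
(rank=13, row=2, pile=2, mark=star) — rank = 13, hence Group A. (rank=1, row=4, pile=6, mark=none) — rank = 1, hence Group B. (rank=11, row=4, pile=4, mark=cross) — rank = 11, hence Group A.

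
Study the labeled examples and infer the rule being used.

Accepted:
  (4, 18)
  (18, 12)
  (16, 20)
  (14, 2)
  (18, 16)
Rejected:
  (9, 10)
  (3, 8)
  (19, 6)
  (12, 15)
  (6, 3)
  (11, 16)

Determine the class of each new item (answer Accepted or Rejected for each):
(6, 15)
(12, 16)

Rejected, Accepted

The pattern is that an item is 'Accepted' exactly when: sum is even.
(6, 15) → 6+15 = 21 → Rejected.
(12, 16) → 12+16 = 28 → Accepted.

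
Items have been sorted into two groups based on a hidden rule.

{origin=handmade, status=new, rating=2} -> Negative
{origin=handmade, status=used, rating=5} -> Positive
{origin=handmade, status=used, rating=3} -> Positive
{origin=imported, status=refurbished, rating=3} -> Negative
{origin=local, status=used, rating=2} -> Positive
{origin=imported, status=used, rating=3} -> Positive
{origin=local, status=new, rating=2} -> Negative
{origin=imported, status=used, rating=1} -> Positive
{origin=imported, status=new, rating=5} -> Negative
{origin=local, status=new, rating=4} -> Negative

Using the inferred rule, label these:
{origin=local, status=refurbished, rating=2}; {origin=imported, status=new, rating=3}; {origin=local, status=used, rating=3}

Negative, Negative, Positive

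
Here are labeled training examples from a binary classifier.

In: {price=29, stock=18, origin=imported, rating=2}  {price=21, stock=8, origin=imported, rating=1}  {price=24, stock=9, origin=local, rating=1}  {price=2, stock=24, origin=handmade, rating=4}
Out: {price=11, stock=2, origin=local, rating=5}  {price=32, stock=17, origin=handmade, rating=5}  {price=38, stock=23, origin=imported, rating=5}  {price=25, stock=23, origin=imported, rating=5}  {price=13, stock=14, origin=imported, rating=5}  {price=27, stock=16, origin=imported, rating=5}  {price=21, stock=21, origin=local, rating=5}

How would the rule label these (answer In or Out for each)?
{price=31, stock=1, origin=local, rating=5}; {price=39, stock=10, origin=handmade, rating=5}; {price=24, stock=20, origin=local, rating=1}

Rule: rating ≤ 4. This holds for each 'In' example and fails for each 'Out' one.
{price=31, stock=1, origin=local, rating=5}: rating = 5 — does not fit, so Out. {price=39, stock=10, origin=handmade, rating=5}: rating = 5 — does not fit, so Out. {price=24, stock=20, origin=local, rating=1}: rating = 1 — has this property, so In.

Out, Out, In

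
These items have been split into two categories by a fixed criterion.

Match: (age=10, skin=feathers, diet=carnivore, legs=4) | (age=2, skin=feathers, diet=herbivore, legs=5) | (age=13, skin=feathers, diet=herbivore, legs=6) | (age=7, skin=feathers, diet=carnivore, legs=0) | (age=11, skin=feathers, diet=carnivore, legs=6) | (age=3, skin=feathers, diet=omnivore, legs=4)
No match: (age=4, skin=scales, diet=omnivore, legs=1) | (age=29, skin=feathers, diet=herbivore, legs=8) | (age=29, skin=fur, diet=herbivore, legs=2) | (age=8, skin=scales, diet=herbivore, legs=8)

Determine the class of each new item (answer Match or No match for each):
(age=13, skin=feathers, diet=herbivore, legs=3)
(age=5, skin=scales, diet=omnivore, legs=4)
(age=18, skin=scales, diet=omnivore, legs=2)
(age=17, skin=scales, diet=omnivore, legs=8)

A rule that fits every label: skin is feathers AND age ≤ 13 — true of each 'Match' example, false of each 'No match' one.
(age=13, skin=feathers, diet=herbivore, legs=3) → skin is feathers, age = 13 → Match.
(age=5, skin=scales, diet=omnivore, legs=4) → skin is scales, age = 5 → No match.
(age=18, skin=scales, diet=omnivore, legs=2) → skin is scales, age = 18 → No match.
(age=17, skin=scales, diet=omnivore, legs=8) → skin is scales, age = 17 → No match.

Match, No match, No match, No match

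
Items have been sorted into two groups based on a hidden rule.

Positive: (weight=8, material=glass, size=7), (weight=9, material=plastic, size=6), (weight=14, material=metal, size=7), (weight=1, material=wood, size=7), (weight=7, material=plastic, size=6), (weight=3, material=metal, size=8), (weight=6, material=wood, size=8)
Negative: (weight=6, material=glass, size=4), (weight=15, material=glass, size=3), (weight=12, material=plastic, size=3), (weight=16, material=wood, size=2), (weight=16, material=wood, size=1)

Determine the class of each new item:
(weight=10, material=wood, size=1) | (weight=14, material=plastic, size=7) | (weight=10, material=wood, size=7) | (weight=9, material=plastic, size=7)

'Positive' ⟺ size ≥ 6.
Negative: (weight=10, material=wood, size=1), since size = 1. Positive: (weight=14, material=plastic, size=7), since size = 7. Positive: (weight=10, material=wood, size=7), since size = 7. Positive: (weight=9, material=plastic, size=7), since size = 7.

Negative, Positive, Positive, Positive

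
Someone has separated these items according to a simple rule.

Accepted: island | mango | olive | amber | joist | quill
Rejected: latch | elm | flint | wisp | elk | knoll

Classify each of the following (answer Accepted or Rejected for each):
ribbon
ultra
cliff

Every 'Accepted' example satisfies: has ≥ 2 vowels. None of the 'Rejected' examples do.

Accepted, Accepted, Rejected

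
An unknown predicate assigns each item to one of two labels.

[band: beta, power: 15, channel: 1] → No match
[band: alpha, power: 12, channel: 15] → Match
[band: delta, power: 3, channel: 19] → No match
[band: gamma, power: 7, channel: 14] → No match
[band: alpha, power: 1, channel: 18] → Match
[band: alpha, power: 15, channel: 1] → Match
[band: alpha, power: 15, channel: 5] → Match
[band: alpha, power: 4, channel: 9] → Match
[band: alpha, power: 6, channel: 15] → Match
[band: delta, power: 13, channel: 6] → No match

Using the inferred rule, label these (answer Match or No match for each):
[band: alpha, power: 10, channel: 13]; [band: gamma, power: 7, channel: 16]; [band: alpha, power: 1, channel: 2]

Match, No match, Match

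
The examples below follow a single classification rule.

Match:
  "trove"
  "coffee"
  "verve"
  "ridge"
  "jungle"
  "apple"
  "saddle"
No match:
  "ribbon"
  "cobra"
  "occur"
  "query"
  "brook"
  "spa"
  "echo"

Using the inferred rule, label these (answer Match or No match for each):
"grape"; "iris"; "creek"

Match, No match, No match

The simplest hypothesis consistent with all the labels is: ends with 'e'.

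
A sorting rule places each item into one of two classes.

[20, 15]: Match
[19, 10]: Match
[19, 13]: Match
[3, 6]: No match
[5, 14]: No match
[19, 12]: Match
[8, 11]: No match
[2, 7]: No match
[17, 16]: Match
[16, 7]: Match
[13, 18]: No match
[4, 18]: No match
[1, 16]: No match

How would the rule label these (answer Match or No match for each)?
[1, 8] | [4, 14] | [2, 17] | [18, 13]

The pattern is that an item is 'Match' exactly when: first > second.
[1, 8]: 1 < 8, does not satisfy this → No match.
[4, 14]: 4 < 14, does not satisfy this → No match.
[2, 17]: 2 < 17, does not satisfy this → No match.
[18, 13]: 18 > 13, matches → Match.

No match, No match, No match, Match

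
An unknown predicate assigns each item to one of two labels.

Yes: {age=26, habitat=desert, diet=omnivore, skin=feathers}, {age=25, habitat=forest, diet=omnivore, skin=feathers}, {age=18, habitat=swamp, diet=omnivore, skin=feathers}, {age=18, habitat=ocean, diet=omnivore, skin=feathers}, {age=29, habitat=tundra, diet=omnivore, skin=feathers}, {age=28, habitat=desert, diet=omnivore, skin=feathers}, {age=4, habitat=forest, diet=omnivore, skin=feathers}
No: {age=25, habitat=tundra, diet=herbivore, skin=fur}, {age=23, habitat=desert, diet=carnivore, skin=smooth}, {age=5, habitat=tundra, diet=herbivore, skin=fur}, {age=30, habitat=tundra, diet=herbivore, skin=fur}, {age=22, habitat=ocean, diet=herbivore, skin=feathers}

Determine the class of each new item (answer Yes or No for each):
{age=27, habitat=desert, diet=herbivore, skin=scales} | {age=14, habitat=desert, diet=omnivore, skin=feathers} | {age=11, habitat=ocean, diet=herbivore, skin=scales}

The classifier is using: diet is omnivore.
{age=27, habitat=desert, diet=herbivore, skin=scales} → diet is herbivore → No.
{age=14, habitat=desert, diet=omnivore, skin=feathers} → diet is omnivore → Yes.
{age=11, habitat=ocean, diet=herbivore, skin=scales} → diet is herbivore → No.

No, Yes, No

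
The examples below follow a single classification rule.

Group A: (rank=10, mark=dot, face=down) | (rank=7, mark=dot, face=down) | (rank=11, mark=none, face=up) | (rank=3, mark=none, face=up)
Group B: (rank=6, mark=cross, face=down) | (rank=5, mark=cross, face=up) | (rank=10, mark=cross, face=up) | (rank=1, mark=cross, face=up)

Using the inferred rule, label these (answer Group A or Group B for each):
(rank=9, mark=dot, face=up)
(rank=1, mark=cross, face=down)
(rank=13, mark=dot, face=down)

Group A, Group B, Group A

The simplest hypothesis consistent with all the labels is: mark is not cross.
(rank=9, mark=dot, face=up): Group A (mark is dot).
(rank=1, mark=cross, face=down): Group B (mark is cross).
(rank=13, mark=dot, face=down): Group A (mark is dot).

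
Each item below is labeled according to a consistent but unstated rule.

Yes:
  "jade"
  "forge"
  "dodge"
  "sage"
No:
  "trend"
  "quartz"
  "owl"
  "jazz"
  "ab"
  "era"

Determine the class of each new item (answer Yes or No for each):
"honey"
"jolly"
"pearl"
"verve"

No, No, No, Yes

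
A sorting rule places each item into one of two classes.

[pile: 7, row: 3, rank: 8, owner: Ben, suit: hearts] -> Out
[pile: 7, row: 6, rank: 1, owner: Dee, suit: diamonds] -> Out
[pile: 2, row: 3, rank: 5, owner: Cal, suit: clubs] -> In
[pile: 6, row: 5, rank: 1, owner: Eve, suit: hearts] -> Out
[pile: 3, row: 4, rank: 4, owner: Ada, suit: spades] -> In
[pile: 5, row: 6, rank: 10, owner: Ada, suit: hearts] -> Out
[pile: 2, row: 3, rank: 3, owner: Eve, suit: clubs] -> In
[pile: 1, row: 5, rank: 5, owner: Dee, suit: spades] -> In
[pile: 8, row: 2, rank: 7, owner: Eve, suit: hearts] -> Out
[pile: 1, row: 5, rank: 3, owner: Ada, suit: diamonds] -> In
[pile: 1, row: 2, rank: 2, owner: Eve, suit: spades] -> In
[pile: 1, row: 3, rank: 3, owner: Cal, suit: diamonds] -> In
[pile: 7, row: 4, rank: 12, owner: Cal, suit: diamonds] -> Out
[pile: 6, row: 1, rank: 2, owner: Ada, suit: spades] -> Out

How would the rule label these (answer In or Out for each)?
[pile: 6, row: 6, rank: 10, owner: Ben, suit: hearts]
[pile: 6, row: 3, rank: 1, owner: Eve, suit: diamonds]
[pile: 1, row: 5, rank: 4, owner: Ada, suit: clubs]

Out, Out, In

The common property of the 'In' items is: pile ≤ 3. No 'Out' item has it.
[pile: 6, row: 6, rank: 10, owner: Ben, suit: hearts] — pile = 6, hence Out. [pile: 6, row: 3, rank: 1, owner: Eve, suit: diamonds] — pile = 6, hence Out. [pile: 1, row: 5, rank: 4, owner: Ada, suit: clubs] — pile = 1, hence In.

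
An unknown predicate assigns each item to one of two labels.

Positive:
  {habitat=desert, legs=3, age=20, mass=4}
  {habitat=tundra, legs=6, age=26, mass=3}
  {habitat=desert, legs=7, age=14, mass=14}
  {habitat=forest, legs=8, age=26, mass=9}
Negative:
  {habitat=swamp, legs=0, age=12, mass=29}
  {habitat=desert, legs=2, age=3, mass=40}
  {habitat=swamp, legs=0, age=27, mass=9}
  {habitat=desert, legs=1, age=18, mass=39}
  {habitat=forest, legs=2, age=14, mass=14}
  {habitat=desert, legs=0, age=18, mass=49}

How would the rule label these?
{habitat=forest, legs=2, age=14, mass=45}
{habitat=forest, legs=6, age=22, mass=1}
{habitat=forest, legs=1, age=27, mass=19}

Negative, Positive, Negative

Rule: legs ≥ 3. This holds for each 'Positive' example and fails for each 'Negative' one.
Negative: {habitat=forest, legs=2, age=14, mass=45}, since legs = 2. Positive: {habitat=forest, legs=6, age=22, mass=1}, since legs = 6. Negative: {habitat=forest, legs=1, age=27, mass=19}, since legs = 1.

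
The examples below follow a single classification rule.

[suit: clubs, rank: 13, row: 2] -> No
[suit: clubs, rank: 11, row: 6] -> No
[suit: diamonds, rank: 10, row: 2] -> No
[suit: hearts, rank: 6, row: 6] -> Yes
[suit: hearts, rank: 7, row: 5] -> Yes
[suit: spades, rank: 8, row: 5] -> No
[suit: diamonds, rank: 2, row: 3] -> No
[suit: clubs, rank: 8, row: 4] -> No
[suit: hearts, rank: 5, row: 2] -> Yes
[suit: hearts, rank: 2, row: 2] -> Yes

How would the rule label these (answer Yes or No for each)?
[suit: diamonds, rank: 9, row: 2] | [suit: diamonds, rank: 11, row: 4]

No, No

Looking at the examples, the only property every 'Yes' case has and every 'No' case lacks is: suit is hearts.
[suit: diamonds, rank: 9, row: 2] → suit is diamonds → No. [suit: diamonds, rank: 11, row: 4] → suit is diamonds → No.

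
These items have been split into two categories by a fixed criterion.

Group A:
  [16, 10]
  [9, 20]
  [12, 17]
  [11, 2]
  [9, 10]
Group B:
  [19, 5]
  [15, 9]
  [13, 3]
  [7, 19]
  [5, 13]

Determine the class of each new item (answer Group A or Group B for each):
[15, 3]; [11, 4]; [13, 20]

Group B, Group A, Group A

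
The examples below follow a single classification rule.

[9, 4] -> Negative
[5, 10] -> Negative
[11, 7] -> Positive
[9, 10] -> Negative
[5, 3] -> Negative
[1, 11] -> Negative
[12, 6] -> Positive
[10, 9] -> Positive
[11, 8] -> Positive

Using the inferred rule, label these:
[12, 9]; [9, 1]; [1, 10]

The common property of the 'Positive' items is: first ≥ 10. No 'Negative' item has it.
Positive: [12, 9], since first 12. Negative: [9, 1], since first 9. Negative: [1, 10], since first 1.

Positive, Negative, Negative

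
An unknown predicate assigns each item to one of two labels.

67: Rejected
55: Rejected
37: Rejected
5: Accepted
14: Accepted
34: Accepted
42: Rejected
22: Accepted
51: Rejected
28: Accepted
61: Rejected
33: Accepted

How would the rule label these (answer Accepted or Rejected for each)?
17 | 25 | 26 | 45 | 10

The distinguishing property — at most 34 — holds for all the 'Accepted' cases and none of the 'Rejected' cases.

Accepted, Accepted, Accepted, Rejected, Accepted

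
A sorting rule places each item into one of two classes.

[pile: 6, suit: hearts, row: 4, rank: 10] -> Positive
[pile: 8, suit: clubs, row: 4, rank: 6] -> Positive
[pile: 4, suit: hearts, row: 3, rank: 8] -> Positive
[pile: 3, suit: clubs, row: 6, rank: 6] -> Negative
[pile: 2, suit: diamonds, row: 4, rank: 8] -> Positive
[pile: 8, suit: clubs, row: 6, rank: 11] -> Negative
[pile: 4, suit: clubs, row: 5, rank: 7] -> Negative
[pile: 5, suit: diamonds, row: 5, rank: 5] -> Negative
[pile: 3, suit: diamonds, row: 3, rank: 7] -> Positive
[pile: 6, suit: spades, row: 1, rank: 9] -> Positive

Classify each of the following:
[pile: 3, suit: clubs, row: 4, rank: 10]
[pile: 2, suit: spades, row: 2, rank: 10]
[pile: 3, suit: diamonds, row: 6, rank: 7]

A rule that fits every label: row ≤ 4 — true of each 'Positive' example, false of each 'Negative' one.
[pile: 3, suit: clubs, row: 4, rank: 10] — row = 4, hence Positive. [pile: 2, suit: spades, row: 2, rank: 10] — row = 2, hence Positive. [pile: 3, suit: diamonds, row: 6, rank: 7] — row = 6, hence Negative.

Positive, Positive, Negative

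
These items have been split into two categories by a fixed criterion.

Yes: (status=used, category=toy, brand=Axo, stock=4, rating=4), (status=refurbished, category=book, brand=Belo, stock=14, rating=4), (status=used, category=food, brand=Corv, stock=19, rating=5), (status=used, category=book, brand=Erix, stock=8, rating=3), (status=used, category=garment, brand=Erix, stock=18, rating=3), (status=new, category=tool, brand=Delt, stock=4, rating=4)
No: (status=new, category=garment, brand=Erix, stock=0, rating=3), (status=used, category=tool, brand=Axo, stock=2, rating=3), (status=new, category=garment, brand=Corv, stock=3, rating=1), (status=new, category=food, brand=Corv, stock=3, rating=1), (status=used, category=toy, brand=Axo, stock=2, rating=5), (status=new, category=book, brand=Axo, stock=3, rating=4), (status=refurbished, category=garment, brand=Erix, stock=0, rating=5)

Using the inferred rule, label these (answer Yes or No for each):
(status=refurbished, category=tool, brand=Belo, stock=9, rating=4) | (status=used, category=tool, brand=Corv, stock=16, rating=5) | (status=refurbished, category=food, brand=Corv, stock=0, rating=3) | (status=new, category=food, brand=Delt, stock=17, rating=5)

Yes, Yes, No, Yes

Every 'Yes' example satisfies: stock ≥ 4. None of the 'No' examples do.
(status=refurbished, category=tool, brand=Belo, stock=9, rating=4): Yes (stock = 9). (status=used, category=tool, brand=Corv, stock=16, rating=5): Yes (stock = 16). (status=refurbished, category=food, brand=Corv, stock=0, rating=3): No (stock = 0). (status=new, category=food, brand=Delt, stock=17, rating=5): Yes (stock = 17).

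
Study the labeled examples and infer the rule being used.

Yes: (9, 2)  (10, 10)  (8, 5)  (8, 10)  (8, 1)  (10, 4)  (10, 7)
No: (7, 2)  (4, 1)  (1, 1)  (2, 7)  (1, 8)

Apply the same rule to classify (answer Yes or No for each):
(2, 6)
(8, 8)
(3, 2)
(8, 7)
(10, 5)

The rule appears to be: first ≥ 8.
(2, 6) — first 2, hence No.
(8, 8) — first 8, hence Yes.
(3, 2) — first 3, hence No.
(8, 7) — first 8, hence Yes.
(10, 5) — first 10, hence Yes.

No, Yes, No, Yes, Yes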